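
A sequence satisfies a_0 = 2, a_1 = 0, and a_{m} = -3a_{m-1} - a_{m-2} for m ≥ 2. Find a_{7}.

288

The ordinary generating function has denominator 1 + 3q + q^2.
Iterating the recurrence: a_0,…,a_{7} = 2, 0, -2, 6, -16, 42, -110, 288.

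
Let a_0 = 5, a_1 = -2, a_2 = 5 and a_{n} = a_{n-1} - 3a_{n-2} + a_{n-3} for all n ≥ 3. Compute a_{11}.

The ordinary generating function has denominator 1 - y + 3y^2 - y^3.
Iterating the recurrence: a_0,…,a_{11} = 5, -2, 5, 16, -1, -44, -25, 106, 137, -206, -511, 244.

244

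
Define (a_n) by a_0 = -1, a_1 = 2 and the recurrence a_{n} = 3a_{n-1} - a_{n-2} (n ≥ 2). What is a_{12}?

110447

The ordinary generating function has denominator 1 - 3y + y^2.
Iterating the recurrence: a_0,…,a_{12} = -1, 2, 7, 19, 50, 131, 343, 898, 2351, 6155, 16114, 42187, 110447.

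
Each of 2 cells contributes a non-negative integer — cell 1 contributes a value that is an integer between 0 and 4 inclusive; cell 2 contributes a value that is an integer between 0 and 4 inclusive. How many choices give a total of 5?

The generating function for the choices is (1 + x + x^2 + x^3 + x^4)·(1 + x + x^2 + x^3 + x^4); the count is [x^5].
(1 + x + x^2 + x^3 + x^4) has coefficients 1,1,1,1,1 for degrees 0…4.
(1 + x + x^2 + x^3 + x^4) has coefficients 1,1,1,1,1,0 for degrees 0…5.
[x^5] = 1·0 + 1·1 + 1·1 + 1·1 + 1·1 = 4.

4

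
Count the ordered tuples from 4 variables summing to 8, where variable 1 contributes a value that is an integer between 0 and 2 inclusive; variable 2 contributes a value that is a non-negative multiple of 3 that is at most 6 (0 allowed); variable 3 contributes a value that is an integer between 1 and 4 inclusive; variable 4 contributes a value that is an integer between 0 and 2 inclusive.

12

The generating function for the choices is (1 + t + t^2)·(1 + t^3 + t^6)·(t + t^2 + t^3 + t^4)·(1 + t + t^2); the count is [t^8].
(1 + t + t^2) has coefficients 1,1,1 for degrees 0…2.
(1 + t^3 + t^6) has coefficients 1,0,0,1,0,0,1,0,0 for degrees 0…8.
Multiplying by (t + t^2 + t^3 + t^4) gives running coefficients 0,1,1,1,2,1,1,2,1 for degrees 0…8.
Finally multiplying by (1 + t + t^2), the product of all factors after the first has coefficients 0,1,2,3,4,4,4,4,4 for degrees 0…8.
[t^8] = 1·4 + 1·4 + 1·4 = 12.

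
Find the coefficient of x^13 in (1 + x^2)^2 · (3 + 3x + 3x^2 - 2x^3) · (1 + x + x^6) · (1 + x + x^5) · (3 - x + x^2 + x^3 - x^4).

(1 + x^2)^2 has coefficients 1,0,2,0,1 for degrees 0…4.
(3 + 3x + 3x^2 - 2x^3) has coefficients 3,3,3,-2,0,0,0,0,0,0,0,0,0,0 for degrees 0…13.
Multiplying by (1 + x + x^6) gives running coefficients 3,6,6,1,-2,0,3,3,3,-2,0,0,0,0 for degrees 0…13.
Multiplying by (1 + x + x^5) gives running coefficients 3,9,12,7,-1,1,9,12,7,-1,-2,3,3,3 for degrees 0…13.
Finally multiplying by (3 - x + x^2 + x^3 - x^4), the product of all factors after the first has coefficients 9,24,30,21,8,14,20,20,20,10,5,5,-4,8 for degrees 0…13.
[x^13] = 1·8 + 2·5 + 1·10 = 28.

28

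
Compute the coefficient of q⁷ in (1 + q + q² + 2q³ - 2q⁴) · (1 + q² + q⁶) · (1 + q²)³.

17

(1 + q + q² + 2q³ - 2q⁴) has coefficients 1,1,1,2,-2 for degrees 0…4.
(1 + q² + q⁶) has coefficients 1,0,1,0,0,0,1,0 for degrees 0…7.
Finally multiplying by (1 + q²)³, the product of all factors after the first has coefficients 1,0,4,0,6,0,5,0 for degrees 0…7.
[q⁷] = 1·0 + 1·5 + 1·0 + 2·6 − 2·0 = 17.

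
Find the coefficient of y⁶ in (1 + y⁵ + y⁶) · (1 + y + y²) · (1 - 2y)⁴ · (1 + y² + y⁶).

19

(1 + y⁵ + y⁶) has coefficients 1,0,0,0,0,1,1 for degrees 0…6.
(1 + y + y²) has coefficients 1,1,1,0,0,0,0 for degrees 0…6.
Multiplying by (1 - 2y)⁴ gives running coefficients 1,-7,17,-16,8,-16,16 for degrees 0…6.
Finally multiplying by (1 + y² + y⁶), the product of all factors after the first has coefficients 1,-7,18,-23,25,-32,25 for degrees 0…6.
[y⁶] = 1·25 + 1·(-7) + 1·1 = 19.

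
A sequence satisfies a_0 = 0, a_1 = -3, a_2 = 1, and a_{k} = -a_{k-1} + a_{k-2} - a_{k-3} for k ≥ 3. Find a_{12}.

The ordinary generating function has denominator 1 + z - z^2 + z^3.
Iterating the recurrence: a_0,…,a_{12} = 0, -3, 1, -4, 8, -13, 25, -46, 84, -155, 285, -524, 964.

964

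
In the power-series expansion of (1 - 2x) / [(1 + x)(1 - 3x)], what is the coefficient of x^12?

The denominator gives the recurrence a_n = 2a_(n−1) + 3a_(n−2) for n ≥ 2; the numerator fixes a_0 = 1, a_1 = 0.
Iterating: 1, 0, 3, 6, 21, 60, 183, 546, 1641, 4920, 14763, 44286, 132861, so a_12 = 132861.

132861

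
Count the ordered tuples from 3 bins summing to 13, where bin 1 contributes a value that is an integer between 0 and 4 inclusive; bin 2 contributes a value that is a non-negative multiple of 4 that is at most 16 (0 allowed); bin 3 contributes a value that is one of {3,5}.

The generating function for the choices is (1 + x + x^2 + x^3 + x^4)·(1 + x^4 + x^8 + x^12 + x^16)·(x^3 + x^5); the count is [x^13].
(1 + x + x^2 + x^3 + x^4) has coefficients 1,1,1,1,1 for degrees 0…4.
(1 + x^4 + x^8 + x^12 + x^16) has coefficients 1,0,0,0,1,0,0,0,1,0,0,0,1,0 for degrees 0…13.
Finally multiplying by (x^3 + x^5), the product of all factors after the first has coefficients 0,0,0,1,0,1,0,1,0,1,0,1,0,1 for degrees 0…13.
[x^13] = 1·1 + 1·0 + 1·1 + 1·0 + 1·1 = 3.

3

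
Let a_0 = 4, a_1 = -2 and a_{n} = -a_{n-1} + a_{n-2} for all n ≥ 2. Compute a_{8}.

94

The ordinary generating function has denominator 1 + y - y^2.
Iterating the recurrence: a_0,…,a_{8} = 4, -2, 6, -8, 14, -22, 36, -58, 94.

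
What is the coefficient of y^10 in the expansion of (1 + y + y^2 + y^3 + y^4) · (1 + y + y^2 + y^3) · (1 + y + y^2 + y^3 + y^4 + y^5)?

6

(1 + y + y^2 + y^3 + y^4) has coefficients 1,1,1,1,1 for degrees 0…4.
(1 + y + y^2 + y^3) has coefficients 1,1,1,1,0,0,0,0,0,0,0 for degrees 0…10.
Finally multiplying by (1 + y + y^2 + y^3 + y^4 + y^5), the product of all factors after the first has coefficients 1,2,3,4,4,4,3,2,1,0,0 for degrees 0…10.
[y^10] = 1·0 + 1·0 + 1·1 + 1·2 + 1·3 = 6.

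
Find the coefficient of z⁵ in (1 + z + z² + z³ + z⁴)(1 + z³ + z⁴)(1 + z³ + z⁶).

(1 + z + z² + z³ + z⁴) has coefficients 1,1,1,1,1 for degrees 0…4.
(1 + z³ + z⁴) has coefficients 1,0,0,1,1,0 for degrees 0…5.
Finally multiplying by (1 + z³ + z⁶), the product of all factors after the first has coefficients 1,0,0,2,1,0 for degrees 0…5.
[z⁵] = 1·0 + 1·1 + 1·2 + 1·0 + 1·0 = 3.

3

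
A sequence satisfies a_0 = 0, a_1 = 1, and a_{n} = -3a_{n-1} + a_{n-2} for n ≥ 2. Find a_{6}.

-360

The ordinary generating function has denominator 1 + 3t - t^2.
Iterating the recurrence: a_0,…,a_{6} = 0, 1, -3, 10, -33, 109, -360.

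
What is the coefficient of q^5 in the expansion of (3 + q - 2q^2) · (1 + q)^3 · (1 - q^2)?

(3 + q - 2q^2) has coefficients 3,1,-2 for degrees 0…2.
(1 + q)^3 has coefficients 1,3,3,1,0,0 for degrees 0…5.
Finally multiplying by (1 - q^2), the product of all factors after the first has coefficients 1,3,2,-2,-3,-1 for degrees 0…5.
[q^5] = 3·(-1) + 1·(-3) − 2·(-2) = -2.

-2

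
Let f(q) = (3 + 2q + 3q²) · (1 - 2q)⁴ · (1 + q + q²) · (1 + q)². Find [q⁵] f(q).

-29

(3 + 2q + 3q²) has coefficients 3,2,3 for degrees 0…2.
(1 - 2q)⁴ has coefficients 1,-8,24,-32,16,0 for degrees 0…5.
Multiplying by (1 + q + q²) gives running coefficients 1,-7,17,-16,8,-16 for degrees 0…5.
Finally multiplying by (1 + q)², the product of all factors after the first has coefficients 1,-5,4,11,-7,-16 for degrees 0…5.
[q⁵] = 3·(-16) + 2·(-7) + 3·11 = -29.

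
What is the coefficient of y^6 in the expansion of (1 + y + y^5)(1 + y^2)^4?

(1 + y + y^5) has coefficients 1,1,0,0,0,1 for degrees 0…5.
(1 + y^2)^4 has coefficients 1,0,4,0,6,0,4 for degrees 0…6.
[y^6] = 1·4 + 1·0 + 1·0 = 4.

4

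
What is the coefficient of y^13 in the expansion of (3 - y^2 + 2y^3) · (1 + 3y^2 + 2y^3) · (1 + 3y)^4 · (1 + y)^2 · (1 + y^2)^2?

4962

(3 - y^2 + 2y^3) has coefficients 3,0,-1,2 for degrees 0…3.
(1 + 3y^2 + 2y^3) has coefficients 1,0,3,2,0,0,0,0,0,0,0,0,0,0 for degrees 0…13.
Multiplying by (1 + 3y)^4 gives running coefficients 1,12,57,146,267,432,459,162,0,0,0,0,0,0 for degrees 0…13.
Multiplying by (1 + y)^2 gives running coefficients 1,14,82,272,616,1112,1590,1512,783,162,0,0,0,0 for degrees 0…13.
Finally multiplying by (1 + y^2)^2, the product of all factors after the first has coefficients 1,14,84,300,781,1670,2904,4008,4579,4298,3156,1836,783,162 for degrees 0…13.
[y^13] = 3·162 − 1·1836 + 2·3156 = 4962.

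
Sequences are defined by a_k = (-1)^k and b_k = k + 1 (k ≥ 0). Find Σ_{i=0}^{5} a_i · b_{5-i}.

3

The convolution is the t^5 coefficient of A(t)B(t).
Σ = 1·6 − 1·5 + 1·4 − 1·3 + 1·2 − 1·1 = 3.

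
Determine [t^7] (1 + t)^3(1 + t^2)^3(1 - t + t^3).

8

(1 + t)^3 has coefficients 1,3,3,1 for degrees 0…3.
(1 + t^2)^3 has coefficients 1,0,3,0,3,0,1,0 for degrees 0…7.
Finally multiplying by (1 - t + t^3), the product of all factors after the first has coefficients 1,-1,3,-2,3,0,1,2 for degrees 0…7.
[t^7] = 1·2 + 3·1 + 3·0 + 1·3 = 8.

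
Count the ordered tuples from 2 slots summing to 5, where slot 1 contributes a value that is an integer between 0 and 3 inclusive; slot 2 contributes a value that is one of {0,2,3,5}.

The generating function for the choices is (1 + t + t^2 + t^3)·(1 + t^2 + t^3 + t^5); the count is [t^5].
(1 + t + t^2 + t^3) has coefficients 1,1,1,1 for degrees 0…3.
(1 + t^2 + t^3 + t^5) has coefficients 1,0,1,1,0,1 for degrees 0…5.
[t^5] = 1·1 + 1·0 + 1·1 + 1·1 = 3.

3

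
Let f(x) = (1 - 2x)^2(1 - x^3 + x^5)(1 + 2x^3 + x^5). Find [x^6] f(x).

(1 - 2x)^2 has coefficients 1,-4,4 for degrees 0…2.
(1 - x^3 + x^5) has coefficients 1,0,0,-1,0,1,0 for degrees 0…6.
Finally multiplying by (1 + 2x^3 + x^5), the product of all factors after the first has coefficients 1,0,0,1,0,2,-2 for degrees 0…6.
[x^6] = 1·(-2) − 4·2 + 4·0 = -10.

-10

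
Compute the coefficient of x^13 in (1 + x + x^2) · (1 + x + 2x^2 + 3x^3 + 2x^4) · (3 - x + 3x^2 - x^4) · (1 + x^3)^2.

3

(1 + x + x^2) has coefficients 1,1,1 for degrees 0…2.
(1 + x + 2x^2 + 3x^3 + 2x^4) has coefficients 1,1,2,3,2,0,0,0,0,0,0,0,0,0 for degrees 0…13.
Multiplying by (3 - x + 3x^2 - x^4) gives running coefficients 3,2,8,10,8,6,4,-3,-2,0,0,0,0,0 for degrees 0…13.
Finally multiplying by (1 + x^3)^2, the product of all factors after the first has coefficients 3,2,8,16,12,22,27,15,18,18,2,2,4,-3 for degrees 0…13.
[x^13] = 1·(-3) + 1·4 + 1·2 = 3.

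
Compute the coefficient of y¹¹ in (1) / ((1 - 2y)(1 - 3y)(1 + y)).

395850

Partial fractions give a closed form: a_n = (-4/3)·2^n + (9/4)·3^n + (1/12)·(-1)^n.
At n = 11: a_11 = 395850.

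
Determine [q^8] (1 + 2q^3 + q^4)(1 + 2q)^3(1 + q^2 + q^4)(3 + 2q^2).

(1 + 2q^3 + q^4) has coefficients 1,0,0,2,1 for degrees 0…4.
(1 + 2q)^3 has coefficients 1,6,12,8,0,0,0,0,0 for degrees 0…8.
Multiplying by (1 + q^2 + q^4) gives running coefficients 1,6,13,14,13,14,12,8,0 for degrees 0…8.
Finally multiplying by (3 + 2q^2), the product of all factors after the first has coefficients 3,18,41,54,65,70,62,52,24 for degrees 0…8.
[q^8] = 1·24 + 2·70 + 1·65 = 229.

229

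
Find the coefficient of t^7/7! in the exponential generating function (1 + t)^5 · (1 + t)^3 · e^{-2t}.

The EGF product rule gives c_7 = Σ_{k_1+k_2+k_3=7} C(7; k_1,k_2,k_3) · ∏ g_i(k_i), where (1+t)^5 gives the falling factorial (5)_k; (1+t)^3 gives the falling factorial (3)_k; e^{-2t} gives (-2)^k.
g_1(k) for k = 0…7: 1, 5, 20, 60, 120, 120, 0, 0.
g_2(k) for k = 0…7: 1, 3, 6, 6, 0, 0, 0, 0.
g_3(k) for k = 0…7: 1, -2, 4, -8, 16, -32, 64, -128.
First combine the last two factors: h(k) = Σ_j C(k,j)·g_2(j)·g_3(k−j) for k = 0…7: 1, 1, -2, -2, 16, -32, -32, 544.
c_7 = Σ_k C(7,k)·g_1(k)·h(7−k) = 1·1·544 + 7·5·(-32) + 21·20·(-32) + 35·60·16 + 35·120·(-2) + 21·120·(-2) = 544 − 1120 − 13440 + 33600 − 8400 − 5040 = 6144.

6144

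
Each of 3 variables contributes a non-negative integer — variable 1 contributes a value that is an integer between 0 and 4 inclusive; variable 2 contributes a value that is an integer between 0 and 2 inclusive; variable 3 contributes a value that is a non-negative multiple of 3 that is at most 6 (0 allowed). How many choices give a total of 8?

5

The generating function for the choices is (1 + q + q² + q³ + q⁴)·(1 + q + q²)·(1 + q³ + q⁶); the count is [q⁸].
(1 + q + q² + q³ + q⁴) has coefficients 1,1,1,1,1 for degrees 0…4.
(1 + q + q²) has coefficients 1,1,1,0,0,0,0,0,0 for degrees 0…8.
Finally multiplying by (1 + q³ + q⁶), the product of all factors after the first has coefficients 1,1,1,1,1,1,1,1,1 for degrees 0…8.
[q⁸] = 1·1 + 1·1 + 1·1 + 1·1 + 1·1 = 5.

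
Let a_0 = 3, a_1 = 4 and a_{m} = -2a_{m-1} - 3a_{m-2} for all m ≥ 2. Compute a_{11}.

-1250

The ordinary generating function has denominator 1 + 2x + 3x^2.
Iterating the recurrence: a_0,…,a_{11} = 3, 4, -17, 22, 7, -80, 139, -38, -341, 796, -569, -1250.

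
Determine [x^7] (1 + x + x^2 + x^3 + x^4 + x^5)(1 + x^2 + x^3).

2

(1 + x + x^2 + x^3 + x^4 + x^5) has coefficients 1,1,1,1,1,1 for degrees 0…5.
(1 + x^2 + x^3) has coefficients 1,0,1,1,0,0,0,0 for degrees 0…7.
[x^7] = 1·0 + 1·0 + 1·0 + 1·0 + 1·1 + 1·1 = 2.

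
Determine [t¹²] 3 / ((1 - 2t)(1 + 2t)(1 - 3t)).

The denominator gives the recurrence a_n = 3a_(n−1) + 4a_(n−2) − 12a_(n−3) for n ≥ 3; the numerator fixes a_0 = 3, a_1 = 9, a_2 = 39.
Iterating: 3, 9, 39, 117, 399, 1197, 3783, 11349, 34815, 104445, 316407, 949221, 2859951, so a_12 = 2859951.

2859951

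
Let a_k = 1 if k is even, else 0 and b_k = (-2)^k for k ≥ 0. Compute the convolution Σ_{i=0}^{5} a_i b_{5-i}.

-42

This is [x^5] in the product of the two ordinary generating functions.
Σ = 1·(-32) + 0·16 + 1·(-8) + 0·4 + 1·(-2) + 0·1 = -42.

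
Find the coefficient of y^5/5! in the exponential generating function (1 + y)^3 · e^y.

The EGF product rule gives c_5 = Σ_{k_1+k_2=5} C(5; k_1,k_2) · ∏ g_i(k_i), where (1+y)^3 gives the falling factorial (3)_k; e^y gives (1)^k.
g_1(k) for k = 0…5: 1, 3, 6, 6, 0, 0.
g_2(k) for k = 0…5: 1, 1, 1, 1, 1, 1.
c_5 = Σ_k C(5,k)·g_1(k)·g_2(5−k) = 1·1·1 + 5·3·1 + 10·6·1 + 10·6·1 = 1 + 15 + 60 + 60 = 136.

136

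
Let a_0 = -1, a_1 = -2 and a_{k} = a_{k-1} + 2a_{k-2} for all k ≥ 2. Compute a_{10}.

The ordinary generating function has denominator 1 - z - 2z^2.
Iterating the recurrence: a_0,…,a_{10} = -1, -2, -4, -8, -16, -32, -64, -128, -256, -512, -1024.

-1024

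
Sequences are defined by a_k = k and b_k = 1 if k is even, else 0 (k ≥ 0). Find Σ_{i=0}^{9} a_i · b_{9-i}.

25

Write out a_i and b_{9-i} for i = 0,…,9 and sum the products.
Σ = 0·0 + 1·1 + 2·0 + 3·1 + 4·0 + 5·1 + 6·0 + 7·1 + 8·0 + 9·1 = 25.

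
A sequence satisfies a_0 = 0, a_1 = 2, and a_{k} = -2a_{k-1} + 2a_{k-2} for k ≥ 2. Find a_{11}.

36544

The ordinary generating function has denominator 1 + 2x - 2x^2.
Iterating the recurrence: a_0,…,a_{11} = 0, 2, -4, 12, -32, 88, -240, 656, -1792, 4896, -13376, 36544.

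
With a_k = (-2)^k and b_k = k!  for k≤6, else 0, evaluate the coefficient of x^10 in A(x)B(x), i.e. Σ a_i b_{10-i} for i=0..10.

9472

Write out a_i and b_{10-i} for i = 0,…,10 and sum the products.
Σ = 1·0 − 2·0 + 4·0 − 8·0 + 16·720 − 32·120 + 64·24 − 128·6 + 256·2 − 512·1 + 1024·1 = 9472.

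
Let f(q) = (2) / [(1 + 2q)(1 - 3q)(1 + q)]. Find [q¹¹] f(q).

Partial fractions give a closed form: a_n = (8/5)·(-2)^n + (9/10)·3^n + (-1/2)·(-1)^n.
At n = 11: a_11 = 156156.

156156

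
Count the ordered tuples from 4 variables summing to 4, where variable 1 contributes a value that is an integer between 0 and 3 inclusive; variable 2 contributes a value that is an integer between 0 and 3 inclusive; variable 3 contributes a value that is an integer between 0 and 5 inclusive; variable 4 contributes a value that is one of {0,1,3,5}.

26

The generating function for the choices is (1 + x + x^2 + x^3)·(1 + x + x^2 + x^3)·(1 + x + x^2 + x^3 + x^4 + x^5)·(1 + x + x^3 + x^5); the count is [x^4].
(1 + x + x^2 + x^3) has coefficients 1,1,1,1 for degrees 0…3.
(1 + x + x^2 + x^3) has coefficients 1,1,1,1,0 for degrees 0…4.
Multiplying by (1 + x + x^2 + x^3 + x^4 + x^5) gives running coefficients 1,2,3,4,4 for degrees 0…4.
Finally multiplying by (1 + x + x^3 + x^5), the product of all factors after the first has coefficients 1,3,5,8,10 for degrees 0…4.
[x^4] = 1·10 + 1·8 + 1·5 + 1·3 = 26.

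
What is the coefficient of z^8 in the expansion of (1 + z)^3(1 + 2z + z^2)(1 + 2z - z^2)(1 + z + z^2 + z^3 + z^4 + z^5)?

37

(1 + z)^3 has coefficients 1,3,3,1 for degrees 0…3.
(1 + 2z + z^2) has coefficients 1,2,1,0,0,0,0,0,0 for degrees 0…8.
Multiplying by (1 + 2z - z^2) gives running coefficients 1,4,4,0,-1,0,0,0,0 for degrees 0…8.
Finally multiplying by (1 + z + z^2 + z^3 + z^4 + z^5), the product of all factors after the first has coefficients 1,5,9,9,8,8,7,3,-1 for degrees 0…8.
[z^8] = 1·(-1) + 3·3 + 3·7 + 1·8 = 37.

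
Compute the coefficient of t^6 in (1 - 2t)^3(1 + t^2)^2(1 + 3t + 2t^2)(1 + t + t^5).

(1 - 2t)^3 has coefficients 1,-6,12,-8 for degrees 0…3.
(1 + t^2)^2 has coefficients 1,0,2,0,1,0,0 for degrees 0…6.
Multiplying by (1 + 3t + 2t^2) gives running coefficients 1,3,4,6,5,3,2 for degrees 0…6.
Finally multiplying by (1 + t + t^5), the product of all factors after the first has coefficients 1,4,7,10,11,9,8 for degrees 0…6.
[t^6] = 1·8 − 6·9 + 12·11 − 8·10 = 6.

6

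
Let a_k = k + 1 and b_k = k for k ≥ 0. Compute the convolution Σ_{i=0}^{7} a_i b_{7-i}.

The convolution is the x^7 coefficient of A(x)B(x).
Σ = 1·7 + 2·6 + 3·5 + 4·4 + 5·3 + 6·2 + 7·1 + 8·0 = 84.

84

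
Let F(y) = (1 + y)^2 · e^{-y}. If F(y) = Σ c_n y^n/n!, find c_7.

-29

The EGF product rule gives c_7 = Σ_{k_1+k_2=7} C(7; k_1,k_2) · ∏ g_i(k_i), where (1+y)^2 gives the falling factorial (2)_k; e^{-y} gives (-1)^k.
g_1(k) for k = 0…7: 1, 2, 2, 0, 0, 0, 0, 0.
g_2(k) for k = 0…7: 1, -1, 1, -1, 1, -1, 1, -1.
c_7 = Σ_k C(7,k)·g_1(k)·g_2(7−k) = 1·1·(-1) + 7·2·1 + 21·2·(-1) = −1 + 14 − 42 = -29.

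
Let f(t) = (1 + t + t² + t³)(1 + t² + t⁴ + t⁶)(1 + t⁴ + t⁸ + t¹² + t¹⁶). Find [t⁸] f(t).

4

(1 + t + t² + t³) has coefficients 1,1,1,1 for degrees 0…3.
(1 + t² + t⁴ + t⁶) has coefficients 1,0,1,0,1,0,1,0,0 for degrees 0…8.
Finally multiplying by (1 + t⁴ + t⁸ + t¹² + t¹⁶), the product of all factors after the first has coefficients 1,0,1,0,2,0,2,0,2 for degrees 0…8.
[t⁸] = 1·2 + 1·0 + 1·2 + 1·0 = 4.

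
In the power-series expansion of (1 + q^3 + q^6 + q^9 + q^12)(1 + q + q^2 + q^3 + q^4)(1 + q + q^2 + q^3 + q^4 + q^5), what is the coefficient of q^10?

(1 + q^3 + q^6 + q^9 + q^12) has coefficients 1,0,0,1,0,0,1,0,0,1,0 for degrees 0…10.
(1 + q + q^2 + q^3 + q^4) has coefficients 1,1,1,1,1,0,0,0,0,0,0 for degrees 0…10.
Finally multiplying by (1 + q + q^2 + q^3 + q^4 + q^5), the product of all factors after the first has coefficients 1,2,3,4,5,5,4,3,2,1,0 for degrees 0…10.
[q^10] = 1·0 + 1·3 + 1·5 + 1·2 = 10.

10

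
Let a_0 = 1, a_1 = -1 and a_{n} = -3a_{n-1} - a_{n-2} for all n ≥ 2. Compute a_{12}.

The ordinary generating function has denominator 1 + 3x + x^2.
Iterating the recurrence: a_0,…,a_{12} = 1, -1, 2, -5, 13, -34, 89, -233, 610, -1597, 4181, -10946, 28657.

28657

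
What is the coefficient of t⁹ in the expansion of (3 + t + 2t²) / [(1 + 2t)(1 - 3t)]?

41376

The denominator gives the recurrence a_n = a_(n−1) + 6a_(n−2) for n ≥ 3; the numerator fixes a_0 = 3, a_1 = 4, a_2 = 24.
Iterating: 3, 4, 24, 48, 192, 480, 1632, 4512, 14304, 41376, so a_9 = 41376.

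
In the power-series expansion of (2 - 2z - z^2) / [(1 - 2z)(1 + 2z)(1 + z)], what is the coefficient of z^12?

The denominator gives the recurrence a_n = −a_(n−1) + 4a_(n−2) + 4a_(n−3) for n ≥ 3; the numerator fixes a_0 = 2, a_1 = -4, a_2 = 11.
Iterating: 2, -4, 11, -19, 47, -79, 191, -319, 767, -1279, 3071, -5119, 12287, so a_12 = 12287.

12287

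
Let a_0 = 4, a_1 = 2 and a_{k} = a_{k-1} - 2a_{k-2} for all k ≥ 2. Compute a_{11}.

134

The ordinary generating function has denominator 1 - z + 2z^2.
Iterating the recurrence: a_0,…,a_{11} = 4, 2, -6, -10, 2, 22, 18, -26, -62, -10, 114, 134.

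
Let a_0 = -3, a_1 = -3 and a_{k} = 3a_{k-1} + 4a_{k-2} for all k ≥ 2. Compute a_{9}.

The ordinary generating function has denominator 1 - 3x - 4x^2.
Iterating the recurrence: a_0,…,a_{9} = -3, -3, -21, -75, -309, -1227, -4917, -19659, -78645, -314571.

-314571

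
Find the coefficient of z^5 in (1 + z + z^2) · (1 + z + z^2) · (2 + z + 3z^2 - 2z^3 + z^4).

(1 + z + z^2) has coefficients 1,1,1 for degrees 0…2.
(1 + z + z^2) has coefficients 1,1,1,0,0,0 for degrees 0…5.
Finally multiplying by (2 + z + 3z^2 - 2z^3 + z^4), the product of all factors after the first has coefficients 2,3,6,2,2,-1 for degrees 0…5.
[z^5] = 1·(-1) + 1·2 + 1·2 = 3.

3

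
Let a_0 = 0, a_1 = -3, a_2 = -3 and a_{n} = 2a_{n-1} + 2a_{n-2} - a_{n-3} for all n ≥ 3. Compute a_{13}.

-162867

The ordinary generating function has denominator 1 - 2y - 2y^2 + y^3.
Iterating the recurrence: a_0,…,a_{13} = 0, -3, -3, -12, -27, -75, -192, -507, -1323, -3468, -9075, -23763, -62208, -162867.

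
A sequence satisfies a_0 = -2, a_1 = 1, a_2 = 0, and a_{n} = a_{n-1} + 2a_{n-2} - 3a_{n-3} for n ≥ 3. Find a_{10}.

-100

The ordinary generating function has denominator 1 - q - 2q^2 + 3q^3.
Iterating the recurrence: a_0,…,a_{10} = -2, 1, 0, 8, 5, 21, 7, 34, -15, 32, -100.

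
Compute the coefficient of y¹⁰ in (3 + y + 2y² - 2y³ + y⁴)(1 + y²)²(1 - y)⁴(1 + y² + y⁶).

(3 + y + 2y² - 2y³ + y⁴) has coefficients 3,1,2,-2,1 for degrees 0…4.
(1 + y²)² has coefficients 1,0,2,0,1,0,0,0,0,0,0 for degrees 0…10.
Multiplying by (1 - y)⁴ gives running coefficients 1,-4,8,-12,14,-12,8,-4,1,0,0 for degrees 0…10.
Finally multiplying by (1 + y² + y⁶), the product of all factors after the first has coefficients 1,-4,9,-16,22,-24,23,-20,17,-16,15 for degrees 0…10.
[y¹⁰] = 3·15 + 1·(-16) + 2·17 − 2·(-20) + 1·23 = 126.

126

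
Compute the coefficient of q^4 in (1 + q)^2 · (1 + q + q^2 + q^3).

(1 + q)^2 has coefficients 1,2,1 for degrees 0…2.
(1 + q + q^2 + q^3) has coefficients 1,1,1,1,0 for degrees 0…4.
[q^4] = 1·0 + 2·1 + 1·1 = 3.

3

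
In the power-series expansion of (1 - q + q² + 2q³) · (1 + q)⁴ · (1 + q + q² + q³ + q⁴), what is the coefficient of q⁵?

36

(1 - q + q² + 2q³) has coefficients 1,-1,1,2 for degrees 0…3.
(1 + q)⁴ has coefficients 1,4,6,4,1,0 for degrees 0…5.
Finally multiplying by (1 + q + q² + q³ + q⁴), the product of all factors after the first has coefficients 1,5,11,15,16,15 for degrees 0…5.
[q⁵] = 1·15 − 1·16 + 1·15 + 2·11 = 36.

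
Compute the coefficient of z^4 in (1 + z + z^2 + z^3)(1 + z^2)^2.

3

(1 + z + z^2 + z^3) has coefficients 1,1,1,1 for degrees 0…3.
(1 + z^2)^2 has coefficients 1,0,2,0,1 for degrees 0…4.
[z^4] = 1·1 + 1·0 + 1·2 + 1·0 = 3.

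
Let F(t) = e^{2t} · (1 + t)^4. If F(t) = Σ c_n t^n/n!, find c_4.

The EGF product rule gives c_4 = Σ_{k_1+k_2=4} C(4; k_1,k_2) · ∏ g_i(k_i), where e^{2t} gives (2)^k; (1+t)^4 gives the falling factorial (4)_k.
g_1(k) for k = 0…4: 1, 2, 4, 8, 16.
g_2(k) for k = 0…4: 1, 4, 12, 24, 24.
c_4 = Σ_k C(4,k)·g_1(k)·g_2(4−k) = 1·1·24 + 4·2·24 + 6·4·12 + 4·8·4 + 1·16·1 = 24 + 192 + 288 + 128 + 16 = 648.

648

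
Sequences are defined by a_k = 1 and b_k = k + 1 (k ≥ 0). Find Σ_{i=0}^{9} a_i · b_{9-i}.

55

This is [x^9] in the product of the two ordinary generating functions.
Σ = 1·10 + 1·9 + 1·8 + 1·7 + 1·6 + 1·5 + 1·4 + 1·3 + 1·2 + 1·1 = 55.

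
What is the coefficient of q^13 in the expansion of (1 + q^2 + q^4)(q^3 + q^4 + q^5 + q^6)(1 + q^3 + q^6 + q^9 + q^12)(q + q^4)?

(1 + q^2 + q^4) has coefficients 1,0,1,0,1 for degrees 0…4.
(q^3 + q^4 + q^5 + q^6) has coefficients 0,0,0,1,1,1,1,0,0,0,0,0,0,0 for degrees 0…13.
Multiplying by (1 + q^3 + q^6 + q^9 + q^12) gives running coefficients 0,0,0,1,1,1,2,1,1,2,1,1,2,1 for degrees 0…13.
Finally multiplying by (q + q^4), the product of all factors after the first has coefficients 0,0,0,0,1,1,1,3,2,2,4,2,2,4 for degrees 0…13.
[q^13] = 1·4 + 1·2 + 1·2 = 8.

8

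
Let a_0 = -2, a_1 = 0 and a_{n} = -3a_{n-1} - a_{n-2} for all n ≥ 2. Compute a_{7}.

-288

The ordinary generating function has denominator 1 + 3y + y^2.
Iterating the recurrence: a_0,…,a_{7} = -2, 0, 2, -6, 16, -42, 110, -288.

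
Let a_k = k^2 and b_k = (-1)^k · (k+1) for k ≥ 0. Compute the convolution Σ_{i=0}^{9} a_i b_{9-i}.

The convolution is the t^9 coefficient of A(t)B(t).
Σ = 0·(-10) + 1·9 + 4·(-8) + 9·7 + 16·(-6) + 25·5 + 36·(-4) + 49·3 + 64·(-2) + 81·1 = 25.

25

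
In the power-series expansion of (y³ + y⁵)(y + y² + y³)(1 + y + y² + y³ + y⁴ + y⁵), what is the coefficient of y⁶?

4

(y³ + y⁵) has coefficients 0,0,0,1,0,1 for degrees 0…5.
(y + y² + y³) has coefficients 0,1,1,1,0,0,0 for degrees 0…6.
Finally multiplying by (1 + y + y² + y³ + y⁴ + y⁵), the product of all factors after the first has coefficients 0,1,2,3,3,3,3 for degrees 0…6.
[y⁶] = 1·3 + 1·1 = 4.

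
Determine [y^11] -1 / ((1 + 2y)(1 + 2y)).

24576

The denominator gives the recurrence a_n = −4a_(n−1) − 4a_(n−2) for n ≥ 2; the numerator fixes a_0 = -1, a_1 = 4.
Iterating: -1, 4, -12, 32, -80, 192, -448, 1024, -2304, 5120, -11264, 24576, so a_11 = 24576.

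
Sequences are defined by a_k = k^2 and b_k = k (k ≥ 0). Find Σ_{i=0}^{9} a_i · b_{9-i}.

540

Write out a_i and b_{9-i} for i = 0,…,9 and sum the products.
Σ = 0·9 + 1·8 + 4·7 + 9·6 + 16·5 + 25·4 + 36·3 + 49·2 + 64·1 + 81·0 = 540.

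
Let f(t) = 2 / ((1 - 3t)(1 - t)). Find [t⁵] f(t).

728

The denominator gives the recurrence a_n = 4a_(n−1) − 3a_(n−2) for n ≥ 2; the numerator fixes a_0 = 2, a_1 = 8.
Iterating: 2, 8, 26, 80, 242, 728, so a_5 = 728.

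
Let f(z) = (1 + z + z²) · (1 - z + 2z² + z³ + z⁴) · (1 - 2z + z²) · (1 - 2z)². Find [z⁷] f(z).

-20

(1 + z + z²) has coefficients 1,1,1 for degrees 0…2.
(1 - z + 2z² + z³ + z⁴) has coefficients 1,-1,2,1,1,0,0,0 for degrees 0…7.
Multiplying by (1 - 2z + z²) gives running coefficients 1,-3,5,-4,1,-1,1,0 for degrees 0…7.
Finally multiplying by (1 - 2z)², the product of all factors after the first has coefficients 1,-7,21,-36,37,-21,9,-8 for degrees 0…7.
[z⁷] = 1·(-8) + 1·9 + 1·(-21) = -20.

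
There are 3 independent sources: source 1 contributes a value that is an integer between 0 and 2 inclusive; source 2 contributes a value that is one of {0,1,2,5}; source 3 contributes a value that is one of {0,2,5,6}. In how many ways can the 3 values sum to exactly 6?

5

The generating function for the choices is (1 + y + y²)·(1 + y + y² + y⁵)·(1 + y² + y⁵ + y⁶); the count is [y⁶].
(1 + y + y²) has coefficients 1,1,1 for degrees 0…2.
(1 + y + y² + y⁵) has coefficients 1,1,1,0,0,1,0 for degrees 0…6.
Finally multiplying by (1 + y² + y⁵ + y⁶), the product of all factors after the first has coefficients 1,1,2,1,1,2,2 for degrees 0…6.
[y⁶] = 1·2 + 1·2 + 1·1 = 5.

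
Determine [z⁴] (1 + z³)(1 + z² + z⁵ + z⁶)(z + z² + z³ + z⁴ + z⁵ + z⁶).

(1 + z³) has coefficients 1,0,0,1 for degrees 0…3.
(1 + z² + z⁵ + z⁶) has coefficients 1,0,1,0,0 for degrees 0…4.
Finally multiplying by (z + z² + z³ + z⁴ + z⁵ + z⁶), the product of all factors after the first has coefficients 0,1,1,2,2 for degrees 0…4.
[z⁴] = 1·2 + 1·1 = 3.

3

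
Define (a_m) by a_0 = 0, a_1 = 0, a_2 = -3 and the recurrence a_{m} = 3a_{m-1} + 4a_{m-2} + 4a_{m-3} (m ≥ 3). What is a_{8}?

The ordinary generating function has denominator 1 - 3y - 4y^2 - 4y^3.
Iterating the recurrence: a_0,…,a_{8} = 0, 0, -3, -9, -39, -165, -687, -2877, -12039.

-12039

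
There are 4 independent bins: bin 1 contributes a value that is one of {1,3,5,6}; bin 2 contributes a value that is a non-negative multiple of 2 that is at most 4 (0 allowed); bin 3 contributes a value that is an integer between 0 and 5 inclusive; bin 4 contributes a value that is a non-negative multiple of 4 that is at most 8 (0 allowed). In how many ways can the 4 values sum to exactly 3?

The generating function for the choices is (y + y^3 + y^5 + y^6)·(1 + y^2 + y^4)·(1 + y + y^2 + y^3 + y^4 + y^5)·(1 + y^4 + y^8); the count is [y^3].
(y + y^3 + y^5 + y^6) has coefficients 0,1,0,1 for degrees 0…3.
(1 + y^2 + y^4) has coefficients 1,0,1,0 for degrees 0…3.
Multiplying by (1 + y + y^2 + y^3 + y^4 + y^5) gives running coefficients 1,1,2,2 for degrees 0…3.
Finally multiplying by (1 + y^4 + y^8), the product of all factors after the first has coefficients 1,1,2,2 for degrees 0…3.
[y^3] = 1·2 + 1·1 = 3.

3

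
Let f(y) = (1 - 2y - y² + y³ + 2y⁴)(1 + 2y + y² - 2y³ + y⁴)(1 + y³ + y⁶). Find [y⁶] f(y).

(1 - 2y - y² + y³ + 2y⁴) has coefficients 1,-2,-1,1,2 for degrees 0…4.
(1 + 2y + y² - 2y³ + y⁴) has coefficients 1,2,1,-2,1,0,0 for degrees 0…6.
Finally multiplying by (1 + y³ + y⁶), the product of all factors after the first has coefficients 1,2,1,-1,3,1,-1 for degrees 0…6.
[y⁶] = 1·(-1) − 2·1 − 1·3 + 1·(-1) + 2·1 = -5.

-5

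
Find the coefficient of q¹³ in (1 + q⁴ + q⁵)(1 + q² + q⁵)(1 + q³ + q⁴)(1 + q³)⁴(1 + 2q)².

(1 + q⁴ + q⁵) has coefficients 1,0,0,0,1,1 for degrees 0…5.
(1 + q² + q⁵) has coefficients 1,0,1,0,0,1,0,0,0,0,0,0,0,0 for degrees 0…13.
Multiplying by (1 + q³ + q⁴) gives running coefficients 1,0,1,1,1,2,1,0,1,1,0,0,0,0 for degrees 0…13.
Multiplying by (1 + q³)⁴ gives running coefficients 1,0,1,5,1,6,11,4,15,15,6,20,15,4 for degrees 0…13.
Finally multiplying by (1 + 2q)², the product of all factors after the first has coefficients 1,4,5,9,25,30,39,72,75,91,126,104,119,144 for degrees 0…13.
[q¹³] = 1·144 + 1·91 + 1·75 = 310.

310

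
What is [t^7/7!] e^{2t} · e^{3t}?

The EGF product rule gives c_7 = Σ_{k_1+k_2=7} C(7; k_1,k_2) · ∏ g_i(k_i), where e^{2t} gives (2)^k; e^{3t} gives (3)^k.
g_1(k) for k = 0…7: 1, 2, 4, 8, 16, 32, 64, 128.
g_2(k) for k = 0…7: 1, 3, 9, 27, 81, 243, 729, 2187.
c_7 = Σ_k C(7,k)·g_1(k)·g_2(7−k) = 1·1·2187 + 7·2·729 + 21·4·243 + 35·8·81 + 35·16·27 + 21·32·9 + 7·64·3 + 1·128·1 = 2187 + 10206 + 20412 + 22680 + 15120 + 6048 + 1344 + 128 = 78125.

78125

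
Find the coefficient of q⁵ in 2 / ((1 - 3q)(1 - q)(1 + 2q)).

Partial fractions give a closed form: a_n = (9/5)·3^n + (-1/3)·1^n + (8/15)·(-2)^n.
At n = 5: a_5 = 420.

420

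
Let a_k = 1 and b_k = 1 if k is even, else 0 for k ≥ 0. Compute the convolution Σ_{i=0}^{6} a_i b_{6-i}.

The convolution is the t^6 coefficient of A(t)B(t).
Σ = 1·1 + 1·0 + 1·1 + 1·0 + 1·1 + 1·0 + 1·1 = 4.

4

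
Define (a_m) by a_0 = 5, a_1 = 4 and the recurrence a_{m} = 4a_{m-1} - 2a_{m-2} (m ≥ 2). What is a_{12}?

950080

The ordinary generating function has denominator 1 - 4y + 2y^2.
Iterating the recurrence: a_0,…,a_{12} = 5, 4, 6, 16, 52, 176, 600, 2048, 6992, 23872, 81504, 278272, 950080.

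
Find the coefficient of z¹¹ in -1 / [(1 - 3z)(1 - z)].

-265720

Partial fractions give a closed form: a_n = (-3/2)·3^n + (1/2)·1^n.
At n = 11: a_11 = -265720.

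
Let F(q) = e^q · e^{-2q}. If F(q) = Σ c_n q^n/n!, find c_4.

The EGF product rule gives c_4 = Σ_{k_1+k_2=4} C(4; k_1,k_2) · ∏ g_i(k_i), where e^q gives (1)^k; e^{-2q} gives (-2)^k.
g_1(k) for k = 0…4: 1, 1, 1, 1, 1.
g_2(k) for k = 0…4: 1, -2, 4, -8, 16.
c_4 = Σ_k C(4,k)·g_1(k)·g_2(4−k) = 1·1·16 + 4·1·(-8) + 6·1·4 + 4·1·(-2) + 1·1·1 = 16 − 32 + 24 − 8 + 1 = 1.

1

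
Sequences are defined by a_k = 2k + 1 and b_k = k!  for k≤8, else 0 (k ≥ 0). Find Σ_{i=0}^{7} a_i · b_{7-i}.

8072

Write out a_i and b_{7-i} for i = 0,…,7 and sum the products.
Σ = 1·5040 + 3·720 + 5·120 + 7·24 + 9·6 + 11·2 + 13·1 + 15·1 = 8072.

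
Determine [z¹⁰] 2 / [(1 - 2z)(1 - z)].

Partial fractions give a closed form: a_n = (4)·2^n + (-2)·1^n.
At n = 10: a_10 = 4094.

4094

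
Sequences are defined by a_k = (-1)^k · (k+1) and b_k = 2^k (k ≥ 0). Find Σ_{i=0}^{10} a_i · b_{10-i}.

Write out a_i and b_{10-i} for i = 0,…,10 and sum the products.
Σ = 1·1024 − 2·512 + 3·256 − 4·128 + 5·64 − 6·32 + 7·16 − 8·8 + 9·4 − 10·2 + 11·1 = 459.

459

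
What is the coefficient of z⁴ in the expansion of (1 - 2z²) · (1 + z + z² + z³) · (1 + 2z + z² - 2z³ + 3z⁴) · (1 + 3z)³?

(1 - 2z²) has coefficients 1,0,-2 for degrees 0…2.
(1 + z + z² + z³) has coefficients 1,1,1,1,0 for degrees 0…4.
Multiplying by (1 + 2z + z² - 2z³ + 3z⁴) gives running coefficients 1,3,4,2,4 for degrees 0…4.
Finally multiplying by (1 + 3z)³, the product of all factors after the first has coefficients 1,12,58,146,211 for degrees 0…4.
[z⁴] = 1·211 − 2·58 = 95.

95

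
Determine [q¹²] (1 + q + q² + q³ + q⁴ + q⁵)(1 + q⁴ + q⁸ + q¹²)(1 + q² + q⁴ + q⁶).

(1 + q + q² + q³ + q⁴ + q⁵) has coefficients 1,1,1,1,1,1 for degrees 0…5.
(1 + q⁴ + q⁸ + q¹²) has coefficients 1,0,0,0,1,0,0,0,1,0,0,0,1 for degrees 0…12.
Finally multiplying by (1 + q² + q⁴ + q⁶), the product of all factors after the first has coefficients 1,0,1,0,2,0,2,0,2,0,2,0,2 for degrees 0…12.
[q¹²] = 1·2 + 1·0 + 1·2 + 1·0 + 1·2 + 1·0 = 6.

6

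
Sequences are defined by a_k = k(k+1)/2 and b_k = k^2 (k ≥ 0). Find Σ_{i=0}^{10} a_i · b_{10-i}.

2079

This is [x^10] in the product of the two ordinary generating functions.
Σ = 0·100 + 1·81 + 3·64 + 6·49 + 10·36 + 15·25 + 21·16 + 28·9 + 36·4 + 45·1 + 55·0 = 2079.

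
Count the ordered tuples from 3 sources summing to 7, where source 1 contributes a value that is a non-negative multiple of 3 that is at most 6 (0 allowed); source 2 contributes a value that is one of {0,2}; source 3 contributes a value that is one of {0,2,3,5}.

The generating function for the choices is (1 + z³ + z⁶)·(1 + z²)·(1 + z² + z³ + z⁵); the count is [z⁷].
(1 + z³ + z⁶) has coefficients 1,0,0,1,0,0,1 for degrees 0…6.
(1 + z²) has coefficients 1,0,1,0,0,0,0,0 for degrees 0…7.
Finally multiplying by (1 + z² + z³ + z⁵), the product of all factors after the first has coefficients 1,0,2,1,1,2,0,1 for degrees 0…7.
[z⁷] = 1·1 + 1·1 + 1·0 = 2.

2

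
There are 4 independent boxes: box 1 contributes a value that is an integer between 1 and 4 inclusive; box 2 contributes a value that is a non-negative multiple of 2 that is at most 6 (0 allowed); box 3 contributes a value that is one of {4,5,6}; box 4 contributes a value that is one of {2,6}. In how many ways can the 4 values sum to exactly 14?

The generating function for the choices is (y + y² + y³ + y⁴)·(1 + y² + y⁴ + y⁶)·(y⁴ + y⁵ + y⁶)·(y² + y⁶); the count is [y¹⁴].
(y + y² + y³ + y⁴) has coefficients 0,1,1,1,1 for degrees 0…4.
(1 + y² + y⁴ + y⁶) has coefficients 1,0,1,0,1,0,1,0,0,0,0,0,0,0,0 for degrees 0…14.
Multiplying by (y⁴ + y⁵ + y⁶) gives running coefficients 0,0,0,0,1,1,2,1,2,1,2,1,1,0,0 for degrees 0…14.
Finally multiplying by (y² + y⁶), the product of all factors after the first has coefficients 0,0,0,0,0,0,1,1,2,1,3,2,4,2,3 for degrees 0…14.
[y¹⁴] = 1·2 + 1·4 + 1·2 + 1·3 = 11.

11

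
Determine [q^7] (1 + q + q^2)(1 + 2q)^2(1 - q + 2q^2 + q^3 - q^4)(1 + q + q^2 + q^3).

37

(1 + q + q^2) has coefficients 1,1,1 for degrees 0…2.
(1 + 2q)^2 has coefficients 1,4,4,0,0,0,0,0 for degrees 0…7.
Multiplying by (1 - q + 2q^2 + q^3 - q^4) gives running coefficients 1,3,2,5,11,0,-4,0 for degrees 0…7.
Finally multiplying by (1 + q + q^2 + q^3), the product of all factors after the first has coefficients 1,4,6,11,21,18,12,7 for degrees 0…7.
[q^7] = 1·7 + 1·12 + 1·18 = 37.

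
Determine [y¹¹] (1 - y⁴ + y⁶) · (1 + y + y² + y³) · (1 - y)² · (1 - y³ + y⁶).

(1 - y⁴ + y⁶) has coefficients 1,0,0,0,-1,0,1 for degrees 0…6.
(1 + y + y² + y³) has coefficients 1,1,1,1,0,0,0,0,0,0,0,0 for degrees 0…11.
Multiplying by (1 - y)² gives running coefficients 1,-1,0,0,-1,1,0,0,0,0,0,0 for degrees 0…11.
Finally multiplying by (1 - y³ + y⁶), the product of all factors after the first has coefficients 1,-1,0,-1,0,1,1,0,-1,0,-1,1 for degrees 0…11.
[y¹¹] = 1·1 − 1·0 + 1·1 = 2.

2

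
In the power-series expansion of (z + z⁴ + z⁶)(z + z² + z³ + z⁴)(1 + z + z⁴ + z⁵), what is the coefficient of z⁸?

6

(z + z⁴ + z⁶) has coefficients 0,1,0,0,1,0,1 for degrees 0…6.
(z + z² + z³ + z⁴) has coefficients 0,1,1,1,1,0,0,0,0 for degrees 0…8.
Finally multiplying by (1 + z + z⁴ + z⁵), the product of all factors after the first has coefficients 0,1,2,2,2,2,2,2,2 for degrees 0…8.
[z⁸] = 1·2 + 1·2 + 1·2 = 6.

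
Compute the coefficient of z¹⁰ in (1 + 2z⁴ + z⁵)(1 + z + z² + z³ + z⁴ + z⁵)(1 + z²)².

(1 + 2z⁴ + z⁵) has coefficients 1,0,0,0,2,1 for degrees 0…5.
(1 + z + z² + z³ + z⁴ + z⁵) has coefficients 1,1,1,1,1,1,0,0,0,0,0 for degrees 0…10.
Finally multiplying by (1 + z²)², the product of all factors after the first has coefficients 1,1,3,3,4,4,3,3,1,1,0 for degrees 0…10.
[z¹⁰] = 1·0 + 2·3 + 1·4 = 10.

10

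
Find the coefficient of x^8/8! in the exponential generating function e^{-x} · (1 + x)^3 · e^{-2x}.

-5103

The EGF product rule gives c_8 = Σ_{k_1+k_2+k_3=8} C(8; k_1,k_2,k_3) · ∏ g_i(k_i), where e^{-x} gives (-1)^k; (1+x)^3 gives the falling factorial (3)_k; e^{-2x} gives (-2)^k.
g_1(k) for k = 0…8: 1, -1, 1, -1, 1, -1, 1, -1, 1.
g_2(k) for k = 0…8: 1, 3, 6, 6, 0, 0, 0, 0, 0.
g_3(k) for k = 0…8: 1, -2, 4, -8, 16, -32, 64, -128, 256.
First combine the last two factors: h(k) = Σ_j C(k,j)·g_2(j)·g_3(k−j) for k = 0…8: 1, 1, -2, -2, 16, -32, -32, 544, -2816.
c_8 = Σ_k C(8,k)·g_1(k)·h(8−k) = 1·1·(-2816) + 8·(-1)·544 + 28·1·(-32) + 56·(-1)·(-32) + 70·1·16 + 56·(-1)·(-2) + 28·1·(-2) + 8·(-1)·1 + 1·1·1 = −2816 − 4352 − 896 + 1792 + 1120 + 112 − 56 − 8 + 1 = -5103.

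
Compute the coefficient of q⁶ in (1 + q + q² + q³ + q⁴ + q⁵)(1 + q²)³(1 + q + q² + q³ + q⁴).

(1 + q + q² + q³ + q⁴ + q⁵) has coefficients 1,1,1,1,1,1 for degrees 0…5.
(1 + q²)³ has coefficients 1,0,3,0,3,0,1 for degrees 0…6.
Finally multiplying by (1 + q + q² + q³ + q⁴), the product of all factors after the first has coefficients 1,1,4,4,7,6,7 for degrees 0…6.
[q⁶] = 1·7 + 1·6 + 1·7 + 1·4 + 1·4 + 1·1 = 29.

29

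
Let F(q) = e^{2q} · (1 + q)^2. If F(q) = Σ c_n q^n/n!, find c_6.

928

The EGF product rule gives c_6 = Σ_{k_1+k_2=6} C(6; k_1,k_2) · ∏ g_i(k_i), where e^{2q} gives (2)^k; (1+q)^2 gives the falling factorial (2)_k.
g_1(k) for k = 0…6: 1, 2, 4, 8, 16, 32, 64.
g_2(k) for k = 0…6: 1, 2, 2, 0, 0, 0, 0.
c_6 = Σ_k C(6,k)·g_1(k)·g_2(6−k) = 15·16·2 + 6·32·2 + 1·64·1 = 480 + 384 + 64 = 928.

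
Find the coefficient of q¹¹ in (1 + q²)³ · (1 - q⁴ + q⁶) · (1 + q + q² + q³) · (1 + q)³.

4

(1 + q²)³ has coefficients 1,0,3,0,3,0,1 for degrees 0…6.
(1 - q⁴ + q⁶) has coefficients 1,0,0,0,-1,0,1,0,0,0,0,0 for degrees 0…11.
Multiplying by (1 + q + q² + q³) gives running coefficients 1,1,1,1,-1,-1,0,0,1,1,0,0 for degrees 0…11.
Finally multiplying by (1 + q)³, the product of all factors after the first has coefficients 1,4,7,8,6,0,-5,-4,0,4,6,4 for degrees 0…11.
[q¹¹] = 1·4 + 3·4 + 3·(-4) + 1·0 = 4.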